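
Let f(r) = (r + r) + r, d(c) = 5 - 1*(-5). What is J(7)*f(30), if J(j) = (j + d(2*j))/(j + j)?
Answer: 765/7 ≈ 109.29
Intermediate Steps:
d(c) = 10 (d(c) = 5 + 5 = 10)
f(r) = 3*r (f(r) = 2*r + r = 3*r)
J(j) = (10 + j)/(2*j) (J(j) = (j + 10)/(j + j) = (10 + j)/((2*j)) = (10 + j)*(1/(2*j)) = (10 + j)/(2*j))
J(7)*f(30) = ((1/2)*(10 + 7)/7)*(3*30) = ((1/2)*(1/7)*17)*90 = (17/14)*90 = 765/7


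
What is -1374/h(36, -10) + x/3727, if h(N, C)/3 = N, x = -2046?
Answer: -890311/67086 ≈ -13.271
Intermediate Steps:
h(N, C) = 3*N
-1374/h(36, -10) + x/3727 = -1374/(3*36) - 2046/3727 = -1374/108 - 2046*1/3727 = -1374*1/108 - 2046/3727 = -229/18 - 2046/3727 = -890311/67086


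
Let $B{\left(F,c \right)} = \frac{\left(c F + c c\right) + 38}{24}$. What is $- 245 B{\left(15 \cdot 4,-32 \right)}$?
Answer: $\frac{35035}{4} \approx 8758.8$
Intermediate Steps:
$B{\left(F,c \right)} = \frac{19}{12} + \frac{c^{2}}{24} + \frac{F c}{24}$ ($B{\left(F,c \right)} = \left(\left(F c + c^{2}\right) + 38\right) \frac{1}{24} = \left(\left(c^{2} + F c\right) + 38\right) \frac{1}{24} = \left(38 + c^{2} + F c\right) \frac{1}{24} = \frac{19}{12} + \frac{c^{2}}{24} + \frac{F c}{24}$)
$- 245 B{\left(15 \cdot 4,-32 \right)} = - 245 \left(\frac{19}{12} + \frac{\left(-32\right)^{2}}{24} + \frac{1}{24} \cdot 15 \cdot 4 \left(-32\right)\right) = - 245 \left(\frac{19}{12} + \frac{1}{24} \cdot 1024 + \frac{1}{24} \cdot 60 \left(-32\right)\right) = - 245 \left(\frac{19}{12} + \frac{128}{3} - 80\right) = \left(-245\right) \left(- \frac{143}{4}\right) = \frac{35035}{4}$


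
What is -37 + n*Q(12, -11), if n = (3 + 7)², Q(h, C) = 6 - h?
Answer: -637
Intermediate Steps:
n = 100 (n = 10² = 100)
-37 + n*Q(12, -11) = -37 + 100*(6 - 1*12) = -37 + 100*(6 - 12) = -37 + 100*(-6) = -37 - 600 = -637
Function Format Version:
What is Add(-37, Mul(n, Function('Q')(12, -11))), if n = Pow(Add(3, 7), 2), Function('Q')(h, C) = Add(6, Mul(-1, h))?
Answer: -637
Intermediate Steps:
n = 100 (n = Pow(10, 2) = 100)
Add(-37, Mul(n, Function('Q')(12, -11))) = Add(-37, Mul(100, Add(6, Mul(-1, 12)))) = Add(-37, Mul(100, Add(6, -12))) = Add(-37, Mul(100, -6)) = Add(-37, -600) = -637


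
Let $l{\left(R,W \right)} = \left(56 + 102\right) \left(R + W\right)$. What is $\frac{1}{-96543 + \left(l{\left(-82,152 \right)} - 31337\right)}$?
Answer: $- \frac{1}{116820} \approx -8.5602 \cdot 10^{-6}$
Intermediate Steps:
$l{\left(R,W \right)} = 158 R + 158 W$ ($l{\left(R,W \right)} = 158 \left(R + W\right) = 158 R + 158 W$)
$\frac{1}{-96543 + \left(l{\left(-82,152 \right)} - 31337\right)} = \frac{1}{-96543 + \left(\left(158 \left(-82\right) + 158 \cdot 152\right) - 31337\right)} = \frac{1}{-96543 + \left(\left(-12956 + 24016\right) - 31337\right)} = \frac{1}{-96543 + \left(11060 - 31337\right)} = \frac{1}{-96543 - 20277} = \frac{1}{-116820} = - \frac{1}{116820}$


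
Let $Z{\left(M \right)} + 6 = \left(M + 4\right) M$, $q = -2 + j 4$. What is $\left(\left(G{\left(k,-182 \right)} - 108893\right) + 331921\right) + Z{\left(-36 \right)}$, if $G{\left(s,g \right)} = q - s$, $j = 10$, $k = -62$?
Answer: $224274$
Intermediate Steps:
$q = 38$ ($q = -2 + 10 \cdot 4 = -2 + 40 = 38$)
$Z{\left(M \right)} = -6 + M \left(4 + M\right)$ ($Z{\left(M \right)} = -6 + \left(M + 4\right) M = -6 + \left(4 + M\right) M = -6 + M \left(4 + M\right)$)
$G{\left(s,g \right)} = 38 - s$
$\left(\left(G{\left(k,-182 \right)} - 108893\right) + 331921\right) + Z{\left(-36 \right)} = \left(\left(\left(38 - -62\right) - 108893\right) + 331921\right) + \left(-6 + \left(-36\right)^{2} + 4 \left(-36\right)\right) = \left(\left(\left(38 + 62\right) - 108893\right) + 331921\right) - -1146 = \left(\left(100 - 108893\right) + 331921\right) + 1146 = \left(-108793 + 331921\right) + 1146 = 223128 + 1146 = 224274$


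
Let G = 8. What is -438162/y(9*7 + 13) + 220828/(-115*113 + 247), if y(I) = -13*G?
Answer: 695340383/165724 ≈ 4195.8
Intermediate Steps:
y(I) = -104 (y(I) = -13*8 = -104)
-438162/y(9*7 + 13) + 220828/(-115*113 + 247) = -438162/(-104) + 220828/(-115*113 + 247) = -438162*(-1/104) + 220828/(-12995 + 247) = 219081/52 + 220828/(-12748) = 219081/52 + 220828*(-1/12748) = 219081/52 - 55207/3187 = 695340383/165724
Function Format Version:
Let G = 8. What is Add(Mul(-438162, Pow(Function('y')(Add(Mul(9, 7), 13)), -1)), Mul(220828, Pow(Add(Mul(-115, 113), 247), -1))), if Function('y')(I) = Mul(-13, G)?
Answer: Rational(695340383, 165724) ≈ 4195.8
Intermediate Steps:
Function('y')(I) = -104 (Function('y')(I) = Mul(-13, 8) = -104)
Add(Mul(-438162, Pow(Function('y')(Add(Mul(9, 7), 13)), -1)), Mul(220828, Pow(Add(Mul(-115, 113), 247), -1))) = Add(Mul(-438162, Pow(-104, -1)), Mul(220828, Pow(Add(Mul(-115, 113), 247), -1))) = Add(Mul(-438162, Rational(-1, 104)), Mul(220828, Pow(Add(-12995, 247), -1))) = Add(Rational(219081, 52), Mul(220828, Pow(-12748, -1))) = Add(Rational(219081, 52), Mul(220828, Rational(-1, 12748))) = Add(Rational(219081, 52), Rational(-55207, 3187)) = Rational(695340383, 165724)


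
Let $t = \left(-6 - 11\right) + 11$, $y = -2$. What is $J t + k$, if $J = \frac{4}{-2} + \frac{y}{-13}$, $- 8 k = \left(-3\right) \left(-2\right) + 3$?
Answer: $\frac{1035}{104} \approx 9.9519$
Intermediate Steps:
$k = - \frac{9}{8}$ ($k = - \frac{\left(-3\right) \left(-2\right) + 3}{8} = - \frac{6 + 3}{8} = \left(- \frac{1}{8}\right) 9 = - \frac{9}{8} \approx -1.125$)
$J = - \frac{24}{13}$ ($J = \frac{4}{-2} - \frac{2}{-13} = 4 \left(- \frac{1}{2}\right) - - \frac{2}{13} = -2 + \frac{2}{13} = - \frac{24}{13} \approx -1.8462$)
$t = -6$ ($t = -17 + 11 = -6$)
$J t + k = \left(- \frac{24}{13}\right) \left(-6\right) - \frac{9}{8} = \frac{144}{13} - \frac{9}{8} = \frac{1035}{104}$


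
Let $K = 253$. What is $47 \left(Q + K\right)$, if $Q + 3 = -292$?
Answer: $-1974$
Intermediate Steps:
$Q = -295$ ($Q = -3 - 292 = -295$)
$47 \left(Q + K\right) = 47 \left(-295 + 253\right) = 47 \left(-42\right) = -1974$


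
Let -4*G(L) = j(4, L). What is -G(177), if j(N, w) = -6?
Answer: -3/2 ≈ -1.5000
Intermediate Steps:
G(L) = 3/2 (G(L) = -¼*(-6) = 3/2)
-G(177) = -1*3/2 = -3/2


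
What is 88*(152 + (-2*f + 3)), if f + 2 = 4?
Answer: 13288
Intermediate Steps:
f = 2 (f = -2 + 4 = 2)
88*(152 + (-2*f + 3)) = 88*(152 + (-2*2 + 3)) = 88*(152 + (-4 + 3)) = 88*(152 - 1) = 88*151 = 13288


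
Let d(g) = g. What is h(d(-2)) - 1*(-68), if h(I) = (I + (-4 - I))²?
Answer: 84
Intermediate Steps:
h(I) = 16 (h(I) = (-4)² = 16)
h(d(-2)) - 1*(-68) = 16 - 1*(-68) = 16 + 68 = 84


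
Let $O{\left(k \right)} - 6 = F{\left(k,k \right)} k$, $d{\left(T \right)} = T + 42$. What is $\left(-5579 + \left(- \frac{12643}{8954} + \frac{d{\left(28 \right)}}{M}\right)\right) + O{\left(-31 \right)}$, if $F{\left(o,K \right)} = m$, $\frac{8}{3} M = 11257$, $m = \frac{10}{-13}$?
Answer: $- \frac{21819275419895}{3931011942} \approx -5550.5$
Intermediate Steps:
$m = - \frac{10}{13}$ ($m = 10 \left(- \frac{1}{13}\right) = - \frac{10}{13} \approx -0.76923$)
$M = \frac{33771}{8}$ ($M = \frac{3}{8} \cdot 11257 = \frac{33771}{8} \approx 4221.4$)
$d{\left(T \right)} = 42 + T$
$F{\left(o,K \right)} = - \frac{10}{13}$
$O{\left(k \right)} = 6 - \frac{10 k}{13}$
$\left(-5579 + \left(- \frac{12643}{8954} + \frac{d{\left(28 \right)}}{M}\right)\right) + O{\left(-31 \right)} = \left(-5579 - \left(\frac{12643}{8954} - \frac{42 + 28}{\frac{33771}{8}}\right)\right) + \left(6 - - \frac{310}{13}\right) = \left(-5579 + \left(\left(-12643\right) \frac{1}{8954} + 70 \cdot \frac{8}{33771}\right)\right) + \left(6 + \frac{310}{13}\right) = \left(-5579 + \left(- \frac{12643}{8954} + \frac{560}{33771}\right)\right) + \frac{388}{13} = \left(-5579 - \frac{421952513}{302385534}\right) + \frac{388}{13} = - \frac{1687430846699}{302385534} + \frac{388}{13} = - \frac{21819275419895}{3931011942}$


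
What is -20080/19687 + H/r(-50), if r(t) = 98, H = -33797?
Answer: -667329379/1929326 ≈ -345.89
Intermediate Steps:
-20080/19687 + H/r(-50) = -20080/19687 - 33797/98 = -667329379/1929326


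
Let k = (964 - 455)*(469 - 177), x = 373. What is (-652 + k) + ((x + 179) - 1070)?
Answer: 147458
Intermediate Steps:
k = 148628 (k = 509*292 = 148628)
(-652 + k) + ((x + 179) - 1070) = (-652 + 148628) + ((373 + 179) - 1070) = 147976 + (552 - 1070) = 147976 - 518 = 147458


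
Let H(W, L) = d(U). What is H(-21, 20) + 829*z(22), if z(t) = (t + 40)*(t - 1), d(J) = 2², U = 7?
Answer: 1079362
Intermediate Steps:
d(J) = 4
z(t) = (-1 + t)*(40 + t) (z(t) = (40 + t)*(-1 + t) = (-1 + t)*(40 + t))
H(W, L) = 4
H(-21, 20) + 829*z(22) = 4 + 829*(-40 + 22² + 39*22) = 4 + 829*(-40 + 484 + 858) = 4 + 829*1302 = 4 + 1079358 = 1079362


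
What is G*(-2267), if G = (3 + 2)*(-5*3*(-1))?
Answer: -170025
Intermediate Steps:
G = 75 (G = 5*(-15*(-1)) = 5*15 = 75)
G*(-2267) = 75*(-2267) = -170025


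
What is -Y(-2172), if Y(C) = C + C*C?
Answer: -4715412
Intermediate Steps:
Y(C) = C + C²
-Y(-2172) = -(-2172)*(1 - 2172) = -(-2172)*(-2171) = -1*4715412 = -4715412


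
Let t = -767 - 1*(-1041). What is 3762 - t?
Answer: 3488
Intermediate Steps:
t = 274 (t = -767 + 1041 = 274)
3762 - t = 3762 - 1*274 = 3762 - 274 = 3488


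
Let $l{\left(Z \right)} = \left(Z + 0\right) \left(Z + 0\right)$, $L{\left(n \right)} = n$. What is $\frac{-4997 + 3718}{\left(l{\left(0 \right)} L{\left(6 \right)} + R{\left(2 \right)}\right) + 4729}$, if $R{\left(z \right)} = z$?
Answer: $- \frac{1279}{4731} \approx -0.27034$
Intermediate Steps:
$l{\left(Z \right)} = Z^{2}$ ($l{\left(Z \right)} = Z Z = Z^{2}$)
$\frac{-4997 + 3718}{\left(l{\left(0 \right)} L{\left(6 \right)} + R{\left(2 \right)}\right) + 4729} = \frac{-4997 + 3718}{\left(0^{2} \cdot 6 + 2\right) + 4729} = - \frac{1279}{\left(0 \cdot 6 + 2\right) + 4729} = - \frac{1279}{\left(0 + 2\right) + 4729} = - \frac{1279}{2 + 4729} = - \frac{1279}{4731}$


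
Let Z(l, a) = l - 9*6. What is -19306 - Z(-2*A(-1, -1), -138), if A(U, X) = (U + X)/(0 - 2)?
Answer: -19250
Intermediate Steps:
A(U, X) = -U/2 - X/2 (A(U, X) = (U + X)/(-2) = (U + X)*(-1/2) = -U/2 - X/2)
Z(l, a) = -54 + l (Z(l, a) = l - 54 = -54 + l)
-19306 - Z(-2*A(-1, -1), -138) = -19306 - (-54 - 2*(-1/2*(-1) - 1/2*(-1))) = -19306 - (-54 - 2*(1/2 + 1/2)) = -19306 - (-54 - 2*1) = -19306 - (-54 - 2) = -19306 - 1*(-56) = -19306 + 56 = -19250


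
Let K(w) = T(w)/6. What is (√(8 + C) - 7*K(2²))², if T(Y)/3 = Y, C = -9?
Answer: (-14 + I)² ≈ 195.0 - 28.0*I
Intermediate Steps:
T(Y) = 3*Y
K(w) = w/2 (K(w) = (3*w)/6 = (3*w)*(⅙) = w/2)
(√(8 + C) - 7*K(2²))² = (√(8 - 9) - 7*2²/2)² = (√(-1) - 7*4/2)² = (I - 7*2)² = (I - 14)² = (-14 + I)²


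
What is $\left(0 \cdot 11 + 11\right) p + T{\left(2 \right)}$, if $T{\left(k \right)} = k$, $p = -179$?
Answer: $-1967$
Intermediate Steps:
$\left(0 \cdot 11 + 11\right) p + T{\left(2 \right)} = \left(0 \cdot 11 + 11\right) \left(-179\right) + 2 = \left(0 + 11\right) \left(-179\right) + 2 = 11 \left(-179\right) + 2 = -1969 + 2 = -1967$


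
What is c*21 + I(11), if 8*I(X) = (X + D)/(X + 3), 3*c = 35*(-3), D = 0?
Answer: -82309/112 ≈ -734.90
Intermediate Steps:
c = -35 (c = (35*(-3))/3 = (⅓)*(-105) = -35)
I(X) = X/(8*(3 + X)) (I(X) = ((X + 0)/(X + 3))/8 = (X/(3 + X))/8 = X/(8*(3 + X)))
c*21 + I(11) = -35*21 + (⅛)*11/(3 + 11) = -735 + (⅛)*11/14 = -735 + (⅛)*11*(1/14) = -735 + 11/112 = -82309/112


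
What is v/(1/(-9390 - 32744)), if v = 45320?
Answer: -1909512880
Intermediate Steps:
v/(1/(-9390 - 32744)) = 45320/(1/(-9390 - 32744)) = 45320/(1/(-42134)) = 45320/(-1/42134) = 45320*(-42134) = -1909512880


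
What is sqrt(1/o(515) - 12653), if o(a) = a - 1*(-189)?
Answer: I*sqrt(97984821)/88 ≈ 112.49*I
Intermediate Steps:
o(a) = 189 + a (o(a) = a + 189 = 189 + a)
sqrt(1/o(515) - 12653) = sqrt(1/(189 + 515) - 12653) = sqrt(1/704 - 12653) = sqrt(-8907711/704) = I*sqrt(97984821)/88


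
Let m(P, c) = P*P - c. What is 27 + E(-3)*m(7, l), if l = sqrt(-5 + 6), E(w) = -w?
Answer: 171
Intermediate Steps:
l = 1 (l = sqrt(1) = 1)
m(P, c) = P**2 - c
27 + E(-3)*m(7, l) = 27 + (-1*(-3))*(7**2 - 1*1) = 27 + 3*(49 - 1) = 27 + 3*48 = 27 + 144 = 171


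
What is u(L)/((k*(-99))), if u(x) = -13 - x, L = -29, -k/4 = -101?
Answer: -4/9999 ≈ -0.00040004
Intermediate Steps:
k = 404 (k = -4*(-101) = 404)
u(L)/((k*(-99))) = (-13 - 1*(-29))/((404*(-99))) = (-13 + 29)/(-39996) = 16*(-1/39996) = -4/9999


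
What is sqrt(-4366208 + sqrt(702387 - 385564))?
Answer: sqrt(-4366208 + sqrt(316823)) ≈ 2089.4*I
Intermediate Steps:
sqrt(-4366208 + sqrt(702387 - 385564)) = sqrt(-4366208 + sqrt(316823))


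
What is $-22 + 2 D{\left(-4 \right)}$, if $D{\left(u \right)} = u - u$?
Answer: $-22$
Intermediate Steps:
$D{\left(u \right)} = 0$
$-22 + 2 D{\left(-4 \right)} = -22 + 2 \cdot 0 = -22 + 0 = -22$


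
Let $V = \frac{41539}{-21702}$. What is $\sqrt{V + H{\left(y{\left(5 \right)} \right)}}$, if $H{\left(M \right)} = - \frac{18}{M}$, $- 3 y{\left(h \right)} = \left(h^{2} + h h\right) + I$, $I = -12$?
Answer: $\frac{i \sqrt{83822955006}}{412338} \approx 0.70215 i$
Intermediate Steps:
$y{\left(h \right)} = 4 - \frac{2 h^{2}}{3}$ ($y{\left(h \right)} = - \frac{\left(h^{2} + h h\right) - 12}{3} = - \frac{\left(h^{2} + h^{2}\right) - 12}{3} = - \frac{2 h^{2} - 12}{3} = - \frac{-12 + 2 h^{2}}{3} = 4 - \frac{2 h^{2}}{3}$)
$V = - \frac{41539}{21702}$ ($V = 41539 \left(- \frac{1}{21702}\right) = - \frac{41539}{21702} \approx -1.9141$)
$\sqrt{V + H{\left(y{\left(5 \right)} \right)}} = \sqrt{- \frac{41539}{21702} - \frac{18}{4 - \frac{2 \cdot 5^{2}}{3}}} = \sqrt{- \frac{41539}{21702} - \frac{18}{4 - \frac{50}{3}}} = \sqrt{- \frac{41539}{21702} - \frac{18}{- \frac{38}{3}}} = \sqrt{- \frac{41539}{21702} - - \frac{27}{19}} = \sqrt{- \frac{41539}{21702} + \frac{27}{19}} = \sqrt{- \frac{203287}{412338}} = \frac{i \sqrt{83822955006}}{412338}$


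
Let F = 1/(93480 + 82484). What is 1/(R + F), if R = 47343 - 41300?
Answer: 175964/1063350453 ≈ 0.00016548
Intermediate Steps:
R = 6043
F = 1/175964 ≈ 5.6830e-6
1/(R + F) = 1/(6043 + 1/175964) = 1/(1063350453/175964) = 175964/1063350453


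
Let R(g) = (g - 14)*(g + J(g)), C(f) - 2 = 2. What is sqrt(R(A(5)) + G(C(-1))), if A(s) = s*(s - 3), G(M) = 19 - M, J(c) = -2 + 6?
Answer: I*sqrt(41) ≈ 6.4031*I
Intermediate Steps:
C(f) = 4 (C(f) = 2 + 2 = 4)
J(c) = 4
A(s) = s*(-3 + s)
R(g) = (-14 + g)*(4 + g) (R(g) = (g - 14)*(g + 4) = (-14 + g)*(4 + g))
sqrt(R(A(5)) + G(C(-1))) = sqrt((-56 + (5*(-3 + 5))**2 - 50*(-3 + 5)) + (19 - 1*4)) = sqrt((-56 + (5*2)**2 - 50*2) + (19 - 4)) = sqrt((-56 + 10**2 - 10*10) + 15) = sqrt((-56 + 100 - 100) + 15) = sqrt(-56 + 15) = sqrt(-41) = I*sqrt(41)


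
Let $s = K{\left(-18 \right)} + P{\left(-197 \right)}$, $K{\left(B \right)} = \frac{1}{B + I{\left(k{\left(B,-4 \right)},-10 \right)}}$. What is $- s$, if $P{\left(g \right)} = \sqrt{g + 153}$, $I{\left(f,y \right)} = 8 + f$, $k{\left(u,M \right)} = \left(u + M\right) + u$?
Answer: $\frac{1}{50} - 2 i \sqrt{11} \approx 0.02 - 6.6332 i$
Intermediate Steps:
$k{\left(u,M \right)} = M + 2 u$ ($k{\left(u,M \right)} = \left(M + u\right) + u = M + 2 u$)
$K{\left(B \right)} = \frac{1}{4 + 3 B}$ ($K{\left(B \right)} = \frac{1}{B + \left(8 + \left(-4 + 2 B\right)\right)} = \frac{1}{B + \left(4 + 2 B\right)} = \frac{1}{4 + 3 B}$)
$P{\left(g \right)} = \sqrt{153 + g}$
$s = - \frac{1}{50} + 2 i \sqrt{11}$ ($s = \frac{1}{4 + 3 \left(-18\right)} + \sqrt{153 - 197} = \frac{1}{4 - 54} + \sqrt{-44} = \frac{1}{-50} + 2 i \sqrt{11} = - \frac{1}{50} + 2 i \sqrt{11} \approx -0.02 + 6.6332 i$)
$- s = - (- \frac{1}{50} + 2 i \sqrt{11}) = \frac{1}{50} - 2 i \sqrt{11}$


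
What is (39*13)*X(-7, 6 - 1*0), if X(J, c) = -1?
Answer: -507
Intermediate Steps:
(39*13)*X(-7, 6 - 1*0) = (39*13)*(-1) = 507*(-1) = -507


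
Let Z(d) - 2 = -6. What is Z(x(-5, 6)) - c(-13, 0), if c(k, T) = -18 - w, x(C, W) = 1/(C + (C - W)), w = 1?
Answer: 15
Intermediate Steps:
x(C, W) = 1/(-W + 2*C)
Z(d) = -4 (Z(d) = 2 - 6 = -4)
c(k, T) = -19 (c(k, T) = -18 - 1*1 = -18 - 1 = -19)
Z(x(-5, 6)) - c(-13, 0) = -4 - 1*(-19) = -4 + 19 = 15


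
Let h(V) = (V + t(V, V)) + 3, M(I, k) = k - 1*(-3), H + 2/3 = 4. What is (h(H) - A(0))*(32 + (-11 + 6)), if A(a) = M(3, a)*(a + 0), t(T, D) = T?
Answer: 261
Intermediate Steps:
H = 10/3 (H = -2/3 + 4 = 10/3 ≈ 3.3333)
M(I, k) = 3 + k (M(I, k) = k + 3 = 3 + k)
A(a) = a*(3 + a) (A(a) = (3 + a)*(a + 0) = (3 + a)*a = a*(3 + a))
h(V) = 3 + 2*V (h(V) = (V + V) + 3 = 2*V + 3 = 3 + 2*V)
(h(H) - A(0))*(32 + (-11 + 6)) = ((3 + 2*(10/3)) - 0*(3 + 0))*(32 + (-11 + 6)) = ((3 + 20/3) - 0*3)*(32 - 5) = (29/3 - 1*0)*27 = (29/3 + 0)*27 = (29/3)*27 = 261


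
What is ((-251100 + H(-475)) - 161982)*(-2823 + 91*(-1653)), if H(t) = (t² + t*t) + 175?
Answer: -5875911378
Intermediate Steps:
H(t) = 175 + 2*t² (H(t) = (t² + t²) + 175 = 2*t² + 175 = 175 + 2*t²)
((-251100 + H(-475)) - 161982)*(-2823 + 91*(-1653)) = ((-251100 + (175 + 2*(-475)²)) - 161982)*(-2823 + 91*(-1653)) = ((-251100 + (175 + 2*225625)) - 161982)*(-2823 - 150423) = ((-251100 + (175 + 451250)) - 161982)*(-153246) = ((-251100 + 451425) - 161982)*(-153246) = (200325 - 161982)*(-153246) = 38343*(-153246) = -5875911378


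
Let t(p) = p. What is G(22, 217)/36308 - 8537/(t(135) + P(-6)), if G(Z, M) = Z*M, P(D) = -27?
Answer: -77361451/980316 ≈ -78.915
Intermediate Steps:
G(Z, M) = M*Z
G(22, 217)/36308 - 8537/(t(135) + P(-6)) = (217*22)/36308 - 8537/(135 - 27) = 4774*(1/36308) - 8537/108 = 2387/18154 - 8537*1/108 = 2387/18154 - 8537/108 = -77361451/980316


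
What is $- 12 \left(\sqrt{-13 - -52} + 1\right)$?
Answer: $-12 - 12 \sqrt{39} \approx -86.94$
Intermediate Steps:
$- 12 \left(\sqrt{-13 - -52} + 1\right) = - 12 \left(\sqrt{-13 + 52} + 1\right) = - 12 \left(\sqrt{39} + 1\right) = - 12 \left(1 + \sqrt{39}\right) = -12 - 12 \sqrt{39}$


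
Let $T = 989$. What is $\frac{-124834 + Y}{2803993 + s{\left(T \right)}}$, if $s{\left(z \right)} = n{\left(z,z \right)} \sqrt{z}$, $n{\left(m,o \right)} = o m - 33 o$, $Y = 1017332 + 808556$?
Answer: $- \frac{4769743508622}{876244277575135} + \frac{1608319340136 \sqrt{989}}{876244277575135} \approx 0.052279$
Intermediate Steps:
$Y = 1825888$
$n{\left(m,o \right)} = - 33 o + m o$ ($n{\left(m,o \right)} = m o - 33 o = - 33 o + m o$)
$s{\left(z \right)} = z^{\frac{3}{2}} \left(-33 + z\right)$ ($s{\left(z \right)} = z \left(-33 + z\right) \sqrt{z} = z^{\frac{3}{2}} \left(-33 + z\right)$)
$\frac{-124834 + Y}{2803993 + s{\left(T \right)}} = \frac{-124834 + 1825888}{2803993 + 989^{\frac{3}{2}} \left(-33 + 989\right)} = \frac{1701054}{2803993 + 989 \sqrt{989} \cdot 956} = \frac{1701054}{2803993 + 945484 \sqrt{989}}$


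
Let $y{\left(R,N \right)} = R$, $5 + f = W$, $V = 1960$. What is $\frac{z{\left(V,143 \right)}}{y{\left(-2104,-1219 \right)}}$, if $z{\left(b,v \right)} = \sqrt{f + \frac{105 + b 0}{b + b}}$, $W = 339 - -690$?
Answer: $- \frac{\sqrt{802837}}{58912} \approx -0.015209$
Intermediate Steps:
$W = 1029$ ($W = 339 + 690 = 1029$)
$f = 1024$ ($f = -5 + 1029 = 1024$)
$z{\left(b,v \right)} = \sqrt{1024 + \frac{105}{2 b}}$ ($z{\left(b,v \right)} = \sqrt{1024 + \frac{105 + b 0}{b + b}} = \sqrt{1024 + \frac{105 + 0}{2 b}} = \sqrt{1024 + 105 \frac{1}{2 b}} = \sqrt{1024 + \frac{105}{2 b}}$)
$\frac{z{\left(V,143 \right)}}{y{\left(-2104,-1219 \right)}} = \frac{\frac{1}{2} \sqrt{4096 + \frac{210}{1960}}}{-2104} = \frac{\sqrt{4096 + 210 \cdot \frac{1}{1960}}}{2} \left(- \frac{1}{2104}\right) = \frac{\sqrt{4096 + \frac{3}{28}}}{2} \left(- \frac{1}{2104}\right) = \frac{\sqrt{\frac{114691}{28}}}{2} \left(- \frac{1}{2104}\right) = \frac{\frac{1}{14} \sqrt{802837}}{2} \left(- \frac{1}{2104}\right) = \frac{\sqrt{802837}}{28} \left(- \frac{1}{2104}\right) = - \frac{\sqrt{802837}}{58912}$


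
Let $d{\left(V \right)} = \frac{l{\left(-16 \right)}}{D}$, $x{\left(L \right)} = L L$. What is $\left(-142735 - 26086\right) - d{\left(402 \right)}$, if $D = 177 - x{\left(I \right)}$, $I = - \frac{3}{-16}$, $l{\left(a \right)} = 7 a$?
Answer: $- \frac{7648069091}{45303} \approx -1.6882 \cdot 10^{5}$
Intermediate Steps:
$I = \frac{3}{16}$ ($I = \left(-3\right) \left(- \frac{1}{16}\right) = \frac{3}{16} \approx 0.1875$)
$x{\left(L \right)} = L^{2}$
$D = \frac{45303}{256}$ ($D = 177 - \left(\frac{3}{16}\right)^{2} = 177 - \frac{9}{256} = \frac{45303}{256} \approx 176.96$)
$d{\left(V \right)} = - \frac{28672}{45303}$ ($d{\left(V \right)} = \frac{7 \left(-16\right)}{\frac{45303}{256}} = \left(-112\right) \frac{256}{45303} = - \frac{28672}{45303}$)
$\left(-142735 - 26086\right) - d{\left(402 \right)} = \left(-142735 - 26086\right) - - \frac{28672}{45303} = \left(-142735 - 26086\right) + \frac{28672}{45303} = -168821 + \frac{28672}{45303} = - \frac{7648069091}{45303}$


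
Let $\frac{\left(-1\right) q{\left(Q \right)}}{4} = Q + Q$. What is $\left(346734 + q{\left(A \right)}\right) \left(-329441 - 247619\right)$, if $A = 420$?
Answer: $-198147400440$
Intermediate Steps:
$q{\left(Q \right)} = - 8 Q$ ($q{\left(Q \right)} = - 4 \left(Q + Q\right) = - 4 \cdot 2 Q = - 8 Q$)
$\left(346734 + q{\left(A \right)}\right) \left(-329441 - 247619\right) = \left(346734 - 3360\right) \left(-329441 - 247619\right) = \left(346734 - 3360\right) \left(-577060\right) = 343374 \left(-577060\right) = -198147400440$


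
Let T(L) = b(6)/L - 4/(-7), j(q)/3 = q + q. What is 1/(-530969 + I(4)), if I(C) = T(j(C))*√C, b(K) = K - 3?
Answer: -28/14867093 ≈ -1.8834e-6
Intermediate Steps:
b(K) = -3 + K
j(q) = 6*q (j(q) = 3*(q + q) = 3*(2*q) = 6*q)
T(L) = 4/7 + 3/L (T(L) = (-3 + 6)/L - 4/(-7) = 3/L - 4*(-⅐) = 3/L + 4/7 = 4/7 + 3/L)
I(C) = √C*(4/7 + 1/(2*C)) (I(C) = (4/7 + 3/((6*C)))*√C = (4/7 + 3*(1/(6*C)))*√C = (4/7 + 1/(2*C))*√C = √C*(4/7 + 1/(2*C)))
1/(-530969 + I(4)) = 1/(-530969 + (7 + 8*4)/(14*√4)) = 1/(-530969 + (1/14)*(½)*(7 + 32)) = 1/(-530969 + (1/14)*(½)*39) = 1/(-530969 + 39/28) = 1/(-14867093/28) = -28/14867093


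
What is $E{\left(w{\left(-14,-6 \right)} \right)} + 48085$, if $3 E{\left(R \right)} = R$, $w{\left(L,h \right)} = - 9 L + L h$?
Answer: $48155$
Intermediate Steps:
$E{\left(R \right)} = \frac{R}{3}$
$E{\left(w{\left(-14,-6 \right)} \right)} + 48085 = \frac{\left(-14\right) \left(-9 - 6\right)}{3} + 48085 = \frac{\left(-14\right) \left(-15\right)}{3} + 48085 = \frac{1}{3} \cdot 210 + 48085 = 70 + 48085 = 48155$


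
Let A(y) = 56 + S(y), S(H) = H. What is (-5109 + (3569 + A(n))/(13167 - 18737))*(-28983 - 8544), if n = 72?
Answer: 1068049454829/5570 ≈ 1.9175e+8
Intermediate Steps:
A(y) = 56 + y
(-5109 + (3569 + A(n))/(13167 - 18737))*(-28983 - 8544) = (-5109 + (3569 + (56 + 72))/(13167 - 18737))*(-28983 - 8544) = (-5109 + (3569 + 128)/(-5570))*(-37527) = (-5109 + 3697*(-1/5570))*(-37527) = (-5109 - 3697/5570)*(-37527) = -28460827/5570*(-37527) = 1068049454829/5570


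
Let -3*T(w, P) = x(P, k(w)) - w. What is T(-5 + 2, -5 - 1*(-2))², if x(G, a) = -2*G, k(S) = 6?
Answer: 9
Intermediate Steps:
T(w, P) = w/3 + 2*P/3 (T(w, P) = -(-2*P - w)/3 = -(-w - 2*P)/3 = w/3 + 2*P/3)
T(-5 + 2, -5 - 1*(-2))² = ((-5 + 2)/3 + 2*(-5 - 1*(-2))/3)² = ((⅓)*(-3) + 2*(-5 + 2)/3)² = (-1 + (⅔)*(-3))² = (-1 - 2)² = (-3)² = 9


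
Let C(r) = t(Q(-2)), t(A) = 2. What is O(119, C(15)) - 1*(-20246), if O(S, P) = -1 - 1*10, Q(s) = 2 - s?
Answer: 20235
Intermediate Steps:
C(r) = 2
O(S, P) = -11 (O(S, P) = -1 - 10 = -11)
O(119, C(15)) - 1*(-20246) = -11 - 1*(-20246) = -11 + 20246 = 20235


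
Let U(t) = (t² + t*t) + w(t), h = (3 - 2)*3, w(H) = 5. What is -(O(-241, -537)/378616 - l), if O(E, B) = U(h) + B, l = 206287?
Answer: 39051779653/189308 ≈ 2.0629e+5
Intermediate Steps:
h = 3 (h = 1*3 = 3)
U(t) = 5 + 2*t² (U(t) = (t² + t*t) + 5 = (t² + t²) + 5 = 2*t² + 5 = 5 + 2*t²)
O(E, B) = 23 + B (O(E, B) = (5 + 2*3²) + B = (5 + 2*9) + B = (5 + 18) + B = 23 + B)
-(O(-241, -537)/378616 - l) = -((23 - 537)/378616 - 1*206287) = -(-514*1/378616 - 206287) = -(-257/189308 - 206287) = -1*(-39051779653/189308) = 39051779653/189308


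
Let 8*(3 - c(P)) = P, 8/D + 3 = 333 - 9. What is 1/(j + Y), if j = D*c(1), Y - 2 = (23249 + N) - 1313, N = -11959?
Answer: 321/3203282 ≈ 0.00010021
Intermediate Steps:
D = 8/321 (D = 8/(-3 + (333 - 9)) = 8/(-3 + 324) = 8/321 ≈ 0.024922)
c(P) = 3 - P/8
Y = 9979 (Y = 2 + ((23249 - 11959) - 1313) = 2 + (11290 - 1313) = 2 + 9977 = 9979)
j = 23/321 (j = 8*(3 - ⅛*1)/321 = 8*(3 - ⅛)/321 = (8/321)*(23/8) = 23/321 ≈ 0.071651)
1/(j + Y) = 1/(23/321 + 9979) = 1/(3203282/321) = 321/3203282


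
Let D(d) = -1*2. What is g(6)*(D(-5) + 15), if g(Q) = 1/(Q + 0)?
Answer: 13/6 ≈ 2.1667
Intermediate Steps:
D(d) = -2
g(Q) = 1/Q
g(6)*(D(-5) + 15) = (-2 + 15)/6 = (⅙)*13 = 13/6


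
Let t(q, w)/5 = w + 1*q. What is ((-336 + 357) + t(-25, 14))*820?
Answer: -27880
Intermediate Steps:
t(q, w) = 5*q + 5*w (t(q, w) = 5*(w + 1*q) = 5*(w + q) = 5*(q + w) = 5*q + 5*w)
((-336 + 357) + t(-25, 14))*820 = ((-336 + 357) + (5*(-25) + 5*14))*820 = (21 + (-125 + 70))*820 = (21 - 55)*820 = -34*820 = -27880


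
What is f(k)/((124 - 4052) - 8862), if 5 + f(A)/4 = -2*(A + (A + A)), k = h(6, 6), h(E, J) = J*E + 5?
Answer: 502/6395 ≈ 0.078499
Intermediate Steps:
h(E, J) = 5 + E*J (h(E, J) = E*J + 5 = 5 + E*J)
k = 41 (k = 5 + 6*6 = 5 + 36 = 41)
f(A) = -20 - 24*A (f(A) = -20 + 4*(-2*(A + (A + A))) = -20 + 4*(-2*(A + 2*A)) = -20 + 4*(-6*A) = -20 - 24*A)
f(k)/((124 - 4052) - 8862) = (-20 - 24*41)/((124 - 4052) - 8862) = (-20 - 984)/(-3928 - 8862) = -1004/(-12790) = -1/12790*(-1004) = 502/6395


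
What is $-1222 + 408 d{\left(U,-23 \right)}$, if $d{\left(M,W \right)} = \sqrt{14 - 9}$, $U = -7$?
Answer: $-1222 + 408 \sqrt{5} \approx -309.68$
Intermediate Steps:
$d{\left(M,W \right)} = \sqrt{5}$
$-1222 + 408 d{\left(U,-23 \right)} = -1222 + 408 \sqrt{5}$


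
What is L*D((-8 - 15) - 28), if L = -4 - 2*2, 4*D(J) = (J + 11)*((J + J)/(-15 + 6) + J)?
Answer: -9520/3 ≈ -3173.3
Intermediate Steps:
D(J) = 7*J*(11 + J)/36 (D(J) = ((J + 11)*((J + J)/(-15 + 6) + J))/4 = ((11 + J)*((2*J)/(-9) + J))/4 = ((11 + J)*((2*J)*(-⅑) + J))/4 = ((11 + J)*(-2*J/9 + J))/4 = ((11 + J)*(7*J/9))/4 = (7*J*(11 + J)/9)/4 = 7*J*(11 + J)/36)
L = -8 (L = -4 - 4 = -8)
L*D((-8 - 15) - 28) = -14*((-8 - 15) - 28)*(11 + ((-8 - 15) - 28))/9 = -14*(-23 - 28)*(11 + (-23 - 28))/9 = -14*(-51)*(11 - 51)/9 = -14*(-51)*(-40)/9 = -8*1190/3 = -9520/3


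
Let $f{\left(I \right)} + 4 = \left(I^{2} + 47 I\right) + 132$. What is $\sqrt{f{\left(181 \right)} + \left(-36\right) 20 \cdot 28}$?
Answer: $2 \sqrt{5309} \approx 145.73$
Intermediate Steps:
$f{\left(I \right)} = 128 + I^{2} + 47 I$ ($f{\left(I \right)} = -4 + \left(\left(I^{2} + 47 I\right) + 132\right) = -4 + \left(132 + I^{2} + 47 I\right) = 128 + I^{2} + 47 I$)
$\sqrt{f{\left(181 \right)} + \left(-36\right) 20 \cdot 28} = \sqrt{\left(128 + 181^{2} + 47 \cdot 181\right) + \left(-36\right) 20 \cdot 28} = \sqrt{\left(128 + 32761 + 8507\right) - 20160} = \sqrt{41396 - 20160} = \sqrt{21236} = 2 \sqrt{5309}$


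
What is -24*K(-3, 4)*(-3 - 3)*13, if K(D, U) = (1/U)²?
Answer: 117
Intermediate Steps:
K(D, U) = U⁻²
-24*K(-3, 4)*(-3 - 3)*13 = -24*(-3 - 3)/4²*13 = -24*(1/16)*(-6)*13 = -(-9)*13 = -24*(-39/8) = 117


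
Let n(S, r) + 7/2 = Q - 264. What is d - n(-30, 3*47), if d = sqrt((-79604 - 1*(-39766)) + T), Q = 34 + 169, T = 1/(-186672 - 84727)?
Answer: 129/2 + I*sqrt(2934364186724837)/271399 ≈ 64.5 + 199.59*I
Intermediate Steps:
T = -1/271399 (T = 1/(-271399) = -1/271399 ≈ -3.6846e-6)
Q = 203
n(S, r) = -129/2 (n(S, r) = -7/2 + (203 - 264) = -7/2 - 61 = -129/2)
d = I*sqrt(2934364186724837)/271399 (d = sqrt((-79604 - 1*(-39766)) - 1/271399) = sqrt((-79604 + 39766) - 1/271399) = sqrt(-39838 - 1/271399) = sqrt(-10811993363/271399) = I*sqrt(2934364186724837)/271399 ≈ 199.59*I)
d - n(-30, 3*47) = I*sqrt(2934364186724837)/271399 - 1*(-129/2) = I*sqrt(2934364186724837)/271399 + 129/2 = 129/2 + I*sqrt(2934364186724837)/271399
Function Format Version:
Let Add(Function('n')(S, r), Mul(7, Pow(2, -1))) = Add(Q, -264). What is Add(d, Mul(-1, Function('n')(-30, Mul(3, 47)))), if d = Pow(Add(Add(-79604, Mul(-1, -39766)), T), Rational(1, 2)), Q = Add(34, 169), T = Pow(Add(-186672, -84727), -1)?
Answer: Add(Rational(129, 2), Mul(Rational(1, 271399), I, Pow(2934364186724837, Rational(1, 2)))) ≈ Add(64.500, Mul(199.59, I))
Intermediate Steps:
T = Rational(-1, 271399) (T = Pow(-271399, -1) = Rational(-1, 271399) ≈ -3.6846e-6)
Q = 203
Function('n')(S, r) = Rational(-129, 2) (Function('n')(S, r) = Add(Rational(-7, 2), Add(203, -264)) = Add(Rational(-7, 2), -61) = Rational(-129, 2))
d = Mul(Rational(1, 271399), I, Pow(2934364186724837, Rational(1, 2))) (d = Pow(Add(Add(-79604, Mul(-1, -39766)), Rational(-1, 271399)), Rational(1, 2)) = Pow(Add(Add(-79604, 39766), Rational(-1, 271399)), Rational(1, 2)) = Pow(Add(-39838, Rational(-1, 271399)), Rational(1, 2)) = Pow(Rational(-10811993363, 271399), Rational(1, 2)) = Mul(Rational(1, 271399), I, Pow(2934364186724837, Rational(1, 2))) ≈ Mul(199.59, I))
Add(d, Mul(-1, Function('n')(-30, Mul(3, 47)))) = Add(Mul(Rational(1, 271399), I, Pow(2934364186724837, Rational(1, 2))), Mul(-1, Rational(-129, 2))) = Add(Mul(Rational(1, 271399), I, Pow(2934364186724837, Rational(1, 2))), Rational(129, 2)) = Add(Rational(129, 2), Mul(Rational(1, 271399), I, Pow(2934364186724837, Rational(1, 2))))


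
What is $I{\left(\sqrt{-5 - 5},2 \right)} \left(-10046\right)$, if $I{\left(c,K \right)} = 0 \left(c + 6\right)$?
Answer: $0$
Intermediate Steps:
$I{\left(c,K \right)} = 0$ ($I{\left(c,K \right)} = 0 \left(6 + c\right) = 0$)
$I{\left(\sqrt{-5 - 5},2 \right)} \left(-10046\right) = 0 \left(-10046\right) = 0$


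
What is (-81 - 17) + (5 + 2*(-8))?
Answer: -109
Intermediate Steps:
(-81 - 17) + (5 + 2*(-8)) = -98 + (5 - 16) = -98 - 11 = -109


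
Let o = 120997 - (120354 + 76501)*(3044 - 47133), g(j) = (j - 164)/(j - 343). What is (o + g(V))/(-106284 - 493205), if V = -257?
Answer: -5207556655621/359693400 ≈ -14478.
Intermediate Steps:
g(j) = (-164 + j)/(-343 + j)
o = 8679261092 (o = 120997 - 196855*(-44089) = 120997 - 1*(-8679140095) = 120997 + 8679140095 = 8679261092)
(o + g(V))/(-106284 - 493205) = (8679261092 + (-164 - 257)/(-343 - 257))/(-106284 - 493205) = (8679261092 - 421/(-600))/(-599489) = (8679261092 - 1/600*(-421))*(-1/599489) = (8679261092 + 421/600)*(-1/599489) = (5207556655621/600)*(-1/599489) = -5207556655621/359693400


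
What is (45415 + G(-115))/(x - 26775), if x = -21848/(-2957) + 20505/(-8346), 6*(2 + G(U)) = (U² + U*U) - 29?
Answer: -136603053457/73406864603 ≈ -1.8609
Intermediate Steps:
G(U) = -41/6 + U²/3 (G(U) = -2 + ((U² + U*U) - 29)/6 = -2 + ((U² + U²) - 29)/6 = -2 + (2*U² - 29)/6 = -2 + (-29 + 2*U²)/6 = -2 + (-29/6 + U²/3) = -41/6 + U²/3)
x = 40570041/8226374 (x = -21848*(-1/2957) + 20505*(-1/8346) = 21848/2957 - 6835/2782 = 40570041/8226374 ≈ 4.9317)
(45415 + G(-115))/(x - 26775) = (45415 + (-41/6 + (⅓)*(-115)²))/(40570041/8226374 - 26775) = (45415 + (-41/6 + (⅓)*13225))/(-220220593809/8226374) = (45415 + (-41/6 + 13225/3))*(-8226374/220220593809) = (45415 + 8803/2)*(-8226374/220220593809) = (99633/2)*(-8226374/220220593809) = -136603053457/73406864603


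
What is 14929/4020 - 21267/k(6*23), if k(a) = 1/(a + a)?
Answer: -23596146911/4020 ≈ -5.8697e+6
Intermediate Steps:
k(a) = 1/(2*a)
14929/4020 - 21267/k(6*23) = 14929/4020 - 21267/(1/(2*((6*23)))) = 14929*(1/4020) - 21267/((½)/138) = 14929/4020 - 21267/((½)*(1/138)) = 14929/4020 - 21267/1/276 = 14929/4020 - 21267*276 = 14929/4020 - 5869692 = -23596146911/4020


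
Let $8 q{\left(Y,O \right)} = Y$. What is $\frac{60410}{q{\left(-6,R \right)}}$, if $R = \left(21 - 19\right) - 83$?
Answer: $- \frac{241640}{3} \approx -80547.0$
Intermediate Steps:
$R = -81$ ($R = 2 - 83 = -81$)
$q{\left(Y,O \right)} = \frac{Y}{8}$
$\frac{60410}{q{\left(-6,R \right)}} = \frac{60410}{\frac{1}{8} \left(-6\right)} = \frac{60410}{- \frac{3}{4}} = 60410 \left(- \frac{4}{3}\right) = - \frac{241640}{3}$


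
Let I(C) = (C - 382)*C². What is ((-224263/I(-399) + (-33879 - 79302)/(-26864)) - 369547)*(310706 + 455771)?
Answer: -946087618642159734205435/3340161793584 ≈ -2.8325e+11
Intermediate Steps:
I(C) = C²*(-382 + C) (I(C) = (-382 + C)*C² = C²*(-382 + C))
((-224263/I(-399) + (-33879 - 79302)/(-26864)) - 369547)*(310706 + 455771) = ((-224263*1/(159201*(-382 - 399)) + (-33879 - 79302)/(-26864)) - 369547)*(310706 + 455771) = ((-224263/(159201*(-781)) - 113181*(-1/26864)) - 369547)*766477 = ((-224263/(-124335981) + 113181/26864) - 369547)*766477 = ((-224263*(-1/124335981) + 113181/26864) - 369547)*766477 = ((224263/124335981 + 113181/26864) - 369547)*766477 = (14078495266793/3340161793584 - 369547)*766477 = -1234332691838319655/3340161793584*766477 = -946087618642159734205435/3340161793584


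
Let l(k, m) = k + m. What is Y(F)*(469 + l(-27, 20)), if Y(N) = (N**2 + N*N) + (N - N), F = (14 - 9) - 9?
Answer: 14784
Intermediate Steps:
F = -4 (F = 5 - 9 = -4)
Y(N) = 2*N**2 (Y(N) = (N**2 + N**2) + 0 = 2*N**2 + 0 = 2*N**2)
Y(F)*(469 + l(-27, 20)) = (2*(-4)**2)*(469 + (-27 + 20)) = (2*16)*(469 - 7) = 32*462 = 14784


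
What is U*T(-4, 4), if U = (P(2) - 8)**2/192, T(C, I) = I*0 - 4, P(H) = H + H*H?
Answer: -1/12 ≈ -0.083333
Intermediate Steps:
P(H) = H + H**2
T(C, I) = -4 (T(C, I) = 0 - 4 = -4)
U = 1/48 (U = (2*(1 + 2) - 8)**2/192 = (2*3 - 8)**2*(1/192) = (6 - 8)**2*(1/192) = (-2)**2*(1/192) = 4*(1/192) = 1/48 ≈ 0.020833)
U*T(-4, 4) = (1/48)*(-4) = -1/12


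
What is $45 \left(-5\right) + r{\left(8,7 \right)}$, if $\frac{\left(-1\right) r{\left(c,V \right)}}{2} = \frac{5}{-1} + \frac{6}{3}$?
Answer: $-219$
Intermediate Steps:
$r{\left(c,V \right)} = 6$ ($r{\left(c,V \right)} = - 2 \left(\frac{5}{-1} + \frac{6}{3}\right) = - 2 \left(5 \left(-1\right) + 6 \cdot \frac{1}{3}\right) = - 2 \left(-5 + 2\right) = \left(-2\right) \left(-3\right) = 6$)
$45 \left(-5\right) + r{\left(8,7 \right)} = 45 \left(-5\right) + 6 = -225 + 6 = -219$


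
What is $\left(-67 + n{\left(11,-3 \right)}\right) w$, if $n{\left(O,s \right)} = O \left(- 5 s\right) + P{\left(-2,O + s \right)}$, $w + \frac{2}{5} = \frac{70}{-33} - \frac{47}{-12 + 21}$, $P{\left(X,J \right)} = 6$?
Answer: $- \frac{398632}{495} \approx -805.32$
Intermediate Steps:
$w = - \frac{3833}{495}$ ($w = - \frac{2}{5} + \left(\frac{70}{-33} - \frac{47}{-12 + 21}\right) = - \frac{2}{5} + \left(70 \left(- \frac{1}{33}\right) - \frac{47}{9}\right) = - \frac{2}{5} - \frac{727}{99} = - \frac{3833}{495} \approx -7.7434$)
$n{\left(O,s \right)} = 6 - 5 O s$ ($n{\left(O,s \right)} = O \left(- 5 s\right) + 6 = - 5 O s + 6 = 6 - 5 O s$)
$\left(-67 + n{\left(11,-3 \right)}\right) w = \left(-67 - \left(-6 + 55 \left(-3\right)\right)\right) \left(- \frac{3833}{495}\right) = \left(-67 + \left(6 + 165\right)\right) \left(- \frac{3833}{495}\right) = \left(-67 + 171\right) \left(- \frac{3833}{495}\right) = 104 \left(- \frac{3833}{495}\right) = - \frac{398632}{495}$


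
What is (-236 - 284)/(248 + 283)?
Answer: -520/531 ≈ -0.97928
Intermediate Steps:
(-236 - 284)/(248 + 283) = -520/531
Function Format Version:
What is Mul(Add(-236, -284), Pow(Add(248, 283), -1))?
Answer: Rational(-520, 531) ≈ -0.97928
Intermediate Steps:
Mul(Add(-236, -284), Pow(Add(248, 283), -1)) = Mul(-520, Pow(531, -1)) = Mul(-520, Rational(1, 531)) = Rational(-520, 531)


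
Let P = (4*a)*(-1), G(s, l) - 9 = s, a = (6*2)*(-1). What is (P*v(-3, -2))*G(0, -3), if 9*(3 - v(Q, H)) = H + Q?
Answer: 1536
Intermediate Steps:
a = -12 (a = 12*(-1) = -12)
G(s, l) = 9 + s
P = 48 (P = (4*(-12))*(-1) = -48*(-1) = 48)
v(Q, H) = 3 - H/9 - Q/9 (v(Q, H) = 3 - (H + Q)/9 = 3 + (-H/9 - Q/9) = 3 - H/9 - Q/9)
(P*v(-3, -2))*G(0, -3) = (48*(3 - 1/9*(-2) - 1/9*(-3)))*(9 + 0) = (48*(3 + 2/9 + 1/3))*9 = (48*(32/9))*9 = (512/3)*9 = 1536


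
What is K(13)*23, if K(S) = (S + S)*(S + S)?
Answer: 15548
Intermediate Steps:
K(S) = 4*S² (K(S) = (2*S)*(2*S) = 4*S²)
K(13)*23 = (4*13²)*23 = (4*169)*23 = 676*23 = 15548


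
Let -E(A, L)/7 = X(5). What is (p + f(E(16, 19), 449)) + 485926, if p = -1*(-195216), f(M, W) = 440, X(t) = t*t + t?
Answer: 681582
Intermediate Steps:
X(t) = t + t**2 (X(t) = t**2 + t = t + t**2)
E(A, L) = -210 (E(A, L) = -35*(1 + 5) = -35*6 = -7*30 = -210)
p = 195216
(p + f(E(16, 19), 449)) + 485926 = (195216 + 440) + 485926 = 195656 + 485926 = 681582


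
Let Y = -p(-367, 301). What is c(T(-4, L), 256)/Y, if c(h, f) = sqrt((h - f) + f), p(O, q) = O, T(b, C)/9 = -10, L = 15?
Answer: 3*I*sqrt(10)/367 ≈ 0.02585*I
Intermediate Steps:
T(b, C) = -90 (T(b, C) = 9*(-10) = -90)
c(h, f) = sqrt(h)
Y = 367 (Y = -1*(-367) = 367)
c(T(-4, L), 256)/Y = sqrt(-90)/367 = (3*I*sqrt(10))*(1/367) = 3*I*sqrt(10)/367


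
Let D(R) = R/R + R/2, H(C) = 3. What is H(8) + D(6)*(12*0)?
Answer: 3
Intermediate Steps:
D(R) = 1 + R/2 (D(R) = 1 + R*(1/2) = 1 + R/2)
H(8) + D(6)*(12*0) = 3 + (1 + (1/2)*6)*(12*0) = 3 + (1 + 3)*0 = 3 + 4*0 = 3 + 0 = 3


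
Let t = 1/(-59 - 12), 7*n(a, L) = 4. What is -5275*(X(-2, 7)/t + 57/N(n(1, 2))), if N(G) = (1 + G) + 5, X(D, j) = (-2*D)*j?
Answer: 480283475/46 ≈ 1.0441e+7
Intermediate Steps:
n(a, L) = 4/7 (n(a, L) = (⅐)*4 = 4/7)
X(D, j) = -2*D*j
t = -1/71 (t = 1/(-71) = -1/71 ≈ -0.014085)
N(G) = 6 + G
-5275*(X(-2, 7)/t + 57/N(n(1, 2))) = -5275*((-2*(-2)*7)/(-1/71) + 57/(6 + 4/7)) = -5275*(28*(-71) + 57/(46/7)) = -5275*(-1988 + 57*(7/46)) = -5275*(-1988 + 399/46) = -5275*(-91049/46) = 480283475/46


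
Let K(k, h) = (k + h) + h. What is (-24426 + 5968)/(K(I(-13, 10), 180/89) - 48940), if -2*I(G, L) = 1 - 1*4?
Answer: 3285524/8710333 ≈ 0.37720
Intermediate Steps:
I(G, L) = 3/2 (I(G, L) = -(1 - 1*4)/2 = -(1 - 4)/2 = -½*(-3) = 3/2)
K(k, h) = k + 2*h (K(k, h) = (h + k) + h = k + 2*h)
(-24426 + 5968)/(K(I(-13, 10), 180/89) - 48940) = (-24426 + 5968)/((3/2 + 2*(180/89)) - 48940) = -18458/((3/2 + 2*(180*(1/89))) - 48940) = -18458/((3/2 + 2*(180/89)) - 48940) = -18458/((3/2 + 360/89) - 48940) = -18458/(987/178 - 48940) = -18458/(-8710333/178) = -18458*(-178/8710333) = 3285524/8710333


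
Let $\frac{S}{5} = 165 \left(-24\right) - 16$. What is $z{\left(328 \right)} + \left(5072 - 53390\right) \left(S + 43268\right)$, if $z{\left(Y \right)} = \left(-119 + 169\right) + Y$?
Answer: $-1130061006$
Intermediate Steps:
$S = -19880$ ($S = 5 \left(165 \left(-24\right) - 16\right) = 5 \left(-3960 - 16\right) = 5 \left(-3976\right) = -19880$)
$z{\left(Y \right)} = 50 + Y$
$z{\left(328 \right)} + \left(5072 - 53390\right) \left(S + 43268\right) = \left(50 + 328\right) + \left(5072 - 53390\right) \left(-19880 + 43268\right) = 378 - 1130061384 = -1130061006$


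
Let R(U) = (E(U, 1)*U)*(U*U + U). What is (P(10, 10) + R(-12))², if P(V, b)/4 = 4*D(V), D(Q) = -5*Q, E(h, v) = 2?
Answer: 15745024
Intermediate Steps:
P(V, b) = -80*V (P(V, b) = 4*(4*(-5*V)) = 4*(-20*V) = -80*V)
R(U) = 2*U*(U + U²) (R(U) = (2*U)*(U*U + U) = (2*U)*(U² + U) = (2*U)*(U + U²) = 2*U*(U + U²))
(P(10, 10) + R(-12))² = (-80*10 + 2*(-12)²*(1 - 12))² = (-800 + 2*144*(-11))² = (-800 - 3168)² = (-3968)² = 15745024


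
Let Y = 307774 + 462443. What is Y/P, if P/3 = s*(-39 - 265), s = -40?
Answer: 256739/12160 ≈ 21.113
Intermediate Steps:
Y = 770217
P = 36480 (P = 3*(-40*(-39 - 265)) = 3*(-40*(-304)) = 3*12160 = 36480)
Y/P = 770217/36480 = 770217*(1/36480) = 256739/12160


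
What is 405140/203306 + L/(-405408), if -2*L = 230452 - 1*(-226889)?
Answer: 70245693931/27473959616 ≈ 2.5568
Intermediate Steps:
L = -457341/2 (L = -(230452 - 1*(-226889))/2 = -(230452 + 226889)/2 = -1/2*457341 = -457341/2 ≈ -2.2867e+5)
405140/203306 + L/(-405408) = 405140/203306 - 457341/2/(-405408) = 405140*(1/203306) - 457341/2*(-1/405408) = 202570/101653 + 152447/270272 = 70245693931/27473959616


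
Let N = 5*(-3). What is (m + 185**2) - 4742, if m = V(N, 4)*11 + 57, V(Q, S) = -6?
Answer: 29474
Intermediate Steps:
N = -15
m = -9 (m = -6*11 + 57 = -66 + 57 = -9)
(m + 185**2) - 4742 = (-9 + 185**2) - 4742 = (-9 + 34225) - 4742 = 34216 - 4742 = 29474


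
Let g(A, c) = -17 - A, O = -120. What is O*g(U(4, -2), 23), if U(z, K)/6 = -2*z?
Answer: -3720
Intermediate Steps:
U(z, K) = -12*z (U(z, K) = 6*(-2*z) = -12*z)
O*g(U(4, -2), 23) = -120*(-17 - (-12)*4) = -120*(-17 - 1*(-48)) = -120*(-17 + 48) = -120*31 = -3720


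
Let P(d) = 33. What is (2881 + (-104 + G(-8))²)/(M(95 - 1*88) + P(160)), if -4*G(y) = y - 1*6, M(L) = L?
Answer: 10385/32 ≈ 324.53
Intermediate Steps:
G(y) = 3/2 - y/4 (G(y) = -(y - 1*6)/4 = -(y - 6)/4 = -(-6 + y)/4 = 3/2 - y/4)
(2881 + (-104 + G(-8))²)/(M(95 - 1*88) + P(160)) = (2881 + (-104 + (3/2 - ¼*(-8)))²)/((95 - 1*88) + 33) = (2881 + (-104 + (3/2 + 2))²)/((95 - 88) + 33) = (2881 + (-104 + 7/2)²)/(7 + 33) = (2881 + (-201/2)²)/40 = (2881 + 40401/4)*(1/40) = (51925/4)*(1/40) = 10385/32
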